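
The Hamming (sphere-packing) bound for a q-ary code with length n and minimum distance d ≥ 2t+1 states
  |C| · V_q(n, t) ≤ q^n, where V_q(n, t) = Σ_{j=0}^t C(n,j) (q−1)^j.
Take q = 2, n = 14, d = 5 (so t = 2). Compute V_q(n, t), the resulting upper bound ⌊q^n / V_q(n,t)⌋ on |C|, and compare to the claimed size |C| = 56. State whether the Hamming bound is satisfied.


V_q(n, t) = 106, q^n = 16384, Hamming bound = 154, |C| = 56 ≤ bound (satisfied).

Step 1: Compute V_q(n, t) = Σ_{j=0}^2 C(n, j) (q−1)^j.
  j = 0: C(14,0)·(1)^0 = 1·1 = 1.
  j = 1: C(14,1)·(1)^1 = 14·1 = 14.
  j = 2: C(14,2)·(1)^2 = 91·1 = 91.
  V_q(n, t) = 1 + 14 + 91 = 106.
Step 2: q^n = 2^14 = 16384.
Step 3: Hamming bound ⌊q^n / V_q(n,t)⌋ = ⌊16384/106⌋ = 154.
Step 4: Compare |C| = 56 to 154: satisfied.
The claimed |C| lies below the Hamming bound.


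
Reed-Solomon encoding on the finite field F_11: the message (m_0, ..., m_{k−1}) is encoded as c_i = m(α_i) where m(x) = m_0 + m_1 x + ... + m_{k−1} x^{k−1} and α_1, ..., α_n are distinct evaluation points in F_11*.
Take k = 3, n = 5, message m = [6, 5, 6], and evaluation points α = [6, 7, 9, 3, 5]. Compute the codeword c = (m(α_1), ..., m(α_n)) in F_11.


c = [10, 5, 9, 9, 5]

Message polynomial: m(x) = 6 + 5·x + 6·x^2 (mod 11).
For each evaluation point α_i, compute m(α_i) mod 11:
  α_1 = 6: Horner steps 6 → 8 → 10, so m(6) = 10.
  α_2 = 7: Horner steps 6 → 3 → 5, so m(7) = 5.
  α_3 = 9: Horner steps 6 → 4 → 9, so m(9) = 9.
  α_4 = 3: Horner steps 6 → 1 → 9, so m(3) = 9.
  α_5 = 5: Horner steps 6 → 2 → 5, so m(5) = 5.
Codeword c = [10, 5, 9, 9, 5] ∈ F_11^5.


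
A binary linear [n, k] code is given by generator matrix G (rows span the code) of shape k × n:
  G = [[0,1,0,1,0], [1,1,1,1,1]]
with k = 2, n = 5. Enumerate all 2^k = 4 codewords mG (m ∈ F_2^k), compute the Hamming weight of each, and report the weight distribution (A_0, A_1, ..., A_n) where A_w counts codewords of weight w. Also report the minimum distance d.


Weight distribution: A_0 = 1, A_2 = 1, A_3 = 1, A_5 = 1. Minimum distance d = 2.

Enumerate all 2^2 = 4 messages m ∈ F_2^2.
For each, compute codeword c = mG in F_2^5, then tally its weight.
  m = 00 → c = 00000, weight = 0.
  m = 10 → c = 01010, weight = 2.
  m = 01 → c = 11111, weight = 5.
  m = 11 → c = 10101, weight = 3.
Tally weights:
  weight 0: 1 codewords.
  weight 2: 1 codewords.
  weight 3: 1 codewords.
  weight 5: 1 codewords.
Minimum distance d = smallest w > 0 with A_w > 0 = 2.
Sanity: Σ A_w = 4 = 2^2 = 4 ✓.


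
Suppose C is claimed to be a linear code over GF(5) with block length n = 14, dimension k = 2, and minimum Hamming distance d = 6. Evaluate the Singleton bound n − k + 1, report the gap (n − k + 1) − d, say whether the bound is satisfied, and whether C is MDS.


Singleton RHS = n − k + 1 = 13, slack = 7, bound satisfied, not MDS.

Singleton bound: d ≤ n − k + 1.
Here n = 14, k = 2, so n − k + 1 = 13.
Given d = 6, check d ≤ 13: YES.
Slack = (n − k + 1) − d = 7.
The code is NOT MDS (slack = 7 > 0).
Description: the claimed parameters are [14, 2, 6]_5; such a code would be non-MDS.


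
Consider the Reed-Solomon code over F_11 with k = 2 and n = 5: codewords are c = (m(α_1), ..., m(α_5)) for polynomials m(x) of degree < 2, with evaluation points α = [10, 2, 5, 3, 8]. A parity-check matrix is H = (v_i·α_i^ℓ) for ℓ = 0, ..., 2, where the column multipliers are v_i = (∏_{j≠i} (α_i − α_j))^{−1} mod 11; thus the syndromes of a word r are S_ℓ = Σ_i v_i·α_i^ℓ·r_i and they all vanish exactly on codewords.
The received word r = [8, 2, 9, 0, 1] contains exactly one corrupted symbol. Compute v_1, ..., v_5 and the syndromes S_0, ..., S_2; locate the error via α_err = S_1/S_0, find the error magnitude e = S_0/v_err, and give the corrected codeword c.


S = (1, 5, 3), error at position 3, error magnitude e = 2, c = [8, 2, 7, 0, 1].

Step 1: column multipliers v_i = (∏_{j≠i}(α_i − α_j))^{−1} mod 11.
  i = 1 (α = 10): (10−2)(10−5)(10−3)(10−8) = 8·5·7·2 = 560 ≡ 10, so v_1 = 10^{−1} = 10 (mod 11).
  i = 2 (α = 2): (2−10)(2−5)(2−3)(2−8) = (−8)·(−3)·(−1)·(−6) = 144 ≡ 1, so v_2 = 1^{−1} = 1 (mod 11).
  i = 3 (α = 5): (5−10)(5−2)(5−3)(5−8) = (−5)·3·2·(−3) = 90 ≡ 2, so v_3 = 2^{−1} = 6 (mod 11).
  i = 4 (α = 3): (3−10)(3−2)(3−5)(3−8) = (−7)·1·(−2)·(−5) = −70 ≡ 7, so v_4 = 7^{−1} = 8 (mod 11).
  i = 5 (α = 8): (8−10)(8−2)(8−5)(8−3) = (−2)·6·3·5 = −180 ≡ 7, so v_5 = 7^{−1} = 8 (mod 11).
  v = [10, 1, 6, 8, 8].
Step 2: syndromes of r = [8, 2, 9, 0, 1] (all sums mod 11).
  S_0 = Σ v_i r_i = 10·8 + 1·2 + 6·9 + 8·0 + 8·1 = 144 ≡ 1.
  S_1 = Σ v_i α_i r_i = 10·10·8 + 1·2·2 + 6·5·9 + 8·3·0 + 8·8·1 = 1138 ≡ 5.
  α_i^2 mod 11 = [1, 4, 3, 9, 9].
  S_2 = Σ v_i α_i^2 r_i = 10·1·8 + 1·4·2 + 6·3·9 + 8·9·0 + 8·9·1 = 322 ≡ 3.
  S = (1, 5, 3) ≠ 0, so r is not a codeword (an error is present).
Step 3: locate the error. For a single error e at position i, S_ℓ = v_i·e·α_i^ℓ, so α_err = S_1/S_0.
  S_0^{−1} = 1^{−1} = 1 (mod 11), so α_err = 5·1 = 5 ≡ 5 = α_3. Error position i = 3.
  Consistency check: S_2/S_1 = 3·9 = 27 ≡ 5 = α_err ✓ (single-error assumption holds).
Step 4: error magnitude e = S_0/v_3 = S_0·∏_{j≠3}(α_3 − α_j) = 1·2 = 2 ≡ 2 (mod 11).
Step 5: correct position 3: c_3 = r_3 − e = 9 − 2 ≡ 7 (mod 11). Hence c = [8, 2, 7, 0, 1].
  Check: interpolating c through the α_i gives m(x) = 6 + 9·x (degree < 2) with m(α_i) = c_i for every i, so c is indeed a codeword.


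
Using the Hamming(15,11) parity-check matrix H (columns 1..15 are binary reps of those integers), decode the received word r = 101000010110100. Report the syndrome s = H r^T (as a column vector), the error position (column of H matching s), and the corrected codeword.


s = (0, 1, 1, 0)^T, error position = 6, corrected codeword c = 101001010110100

Compute s = H r^T mod 2 one row at a time:
  s_1 = 1 + 0 + 1 + 1 + 0 + 1 + 0 + 0 = 4 ≡ 0 (mod 2).
  s_2 = 0 + 0 + 0 + 0 + 0 + 1 + 0 + 0 = 1 ≡ 1 (mod 2).
  s_3 = 0 + 1 + 0 + 0 + 1 + 1 + 0 + 0 = 3 ≡ 1 (mod 2).
  s_4 = 1 + 1 + 0 + 0 + 0 + 1 + 1 + 0 = 4 ≡ 0 (mod 2).
s = (0, 1, 1, 0)^T — this equals column 6 of H (binary 0110), so error is at position 6.
Correct: flip bit 6 of r = 101000010110100 to get c = 101001010110100.


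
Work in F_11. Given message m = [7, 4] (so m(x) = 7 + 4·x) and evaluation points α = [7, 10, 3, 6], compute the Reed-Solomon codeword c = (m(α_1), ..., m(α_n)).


c = [2, 3, 8, 9]

Message polynomial: m(x) = 7 + 4·x (mod 11).
For each evaluation point α_i, compute m(α_i) mod 11:
  α_1 = 7: Horner steps 4 → 2, so m(7) = 2.
  α_2 = 10: Horner steps 4 → 3, so m(10) = 3.
  α_3 = 3: Horner steps 4 → 8, so m(3) = 8.
  α_4 = 6: Horner steps 4 → 9, so m(6) = 9.
Codeword c = [2, 3, 8, 9] ∈ F_11^4.


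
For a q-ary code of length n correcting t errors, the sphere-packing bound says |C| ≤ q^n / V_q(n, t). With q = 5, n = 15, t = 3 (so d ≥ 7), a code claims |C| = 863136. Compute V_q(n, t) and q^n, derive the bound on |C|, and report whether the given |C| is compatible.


V_q(n, t) = 30861, q^n = 30517578125, Hamming bound = 988871, |C| = 863136 ≤ bound (satisfied).

Step 1: Compute V_q(n, t) = Σ_{j=0}^3 C(n, j) (q−1)^j.
  j = 0: C(15,0)·(4)^0 = 1·1 = 1.
  j = 1: C(15,1)·(4)^1 = 15·4 = 60.
  j = 2: C(15,2)·(4)^2 = 105·16 = 1680.
  j = 3: C(15,3)·(4)^3 = 455·64 = 29120.
  V_q(n, t) = 1 + 60 + 1680 + 29120 = 30861.
Step 2: q^n = 5^15 = 30517578125.
Step 3: Hamming bound ⌊q^n / V_q(n,t)⌋ = ⌊30517578125/30861⌋ = 988871.
Step 4: Compare |C| = 863136 to 988871: satisfied.
The claimed |C| lies below the Hamming bound.


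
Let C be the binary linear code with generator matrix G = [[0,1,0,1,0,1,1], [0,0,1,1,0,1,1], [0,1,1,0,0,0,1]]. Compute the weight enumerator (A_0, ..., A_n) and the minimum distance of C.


Weight distribution: A_0 = 1, A_1 = 1, A_2 = 1, A_3 = 3, A_4 = 2. Minimum distance d = 1.

Enumerate all 2^3 = 8 messages m ∈ F_2^3.
For each, compute codeword c = mG in F_2^7, then tally its weight.
  m = 000 → c = 0000000, weight = 0.
  m = 100 → c = 0101011, weight = 4.
  m = 010 → c = 0011011, weight = 4.
  m = 110 → c = 0110000, weight = 2.
  m = 001 → c = 0110001, weight = 3.
  m = 101 → c = 0011010, weight = 3.
  m = 011 → c = 0101010, weight = 3.
  m = 111 → c = 0000001, weight = 1.
Tally weights:
  weight 0: 1 codewords.
  weight 1: 1 codewords.
  weight 2: 1 codewords.
  weight 3: 3 codewords.
  weight 4: 2 codewords.
Minimum distance d = smallest w > 0 with A_w > 0 = 1.
Sanity: Σ A_w = 8 = 2^3 = 8 ✓.


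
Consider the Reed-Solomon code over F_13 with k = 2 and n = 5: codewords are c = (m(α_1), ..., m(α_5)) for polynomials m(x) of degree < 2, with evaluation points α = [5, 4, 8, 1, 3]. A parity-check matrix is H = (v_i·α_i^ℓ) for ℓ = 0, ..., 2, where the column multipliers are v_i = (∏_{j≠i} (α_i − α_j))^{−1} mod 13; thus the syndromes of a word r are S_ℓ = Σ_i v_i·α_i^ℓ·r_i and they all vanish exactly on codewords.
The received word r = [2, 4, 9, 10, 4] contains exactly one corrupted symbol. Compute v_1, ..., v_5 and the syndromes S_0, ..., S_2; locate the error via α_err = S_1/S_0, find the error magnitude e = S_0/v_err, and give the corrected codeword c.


S = (4, 12, 10), error at position 5, error magnitude e = 11, c = [2, 4, 9, 10, 6].

Step 1: column multipliers v_i = (∏_{j≠i}(α_i − α_j))^{−1} mod 13.
  i = 1 (α = 5): (5−4)(5−8)(5−1)(5−3) = 1·(−3)·4·2 = −24 ≡ 2, so v_1 = 2^{−1} = 7 (mod 13).
  i = 2 (α = 4): (4−5)(4−8)(4−1)(4−3) = (−1)·(−4)·3·1 = 12 ≡ 12, so v_2 = 12^{−1} = 12 (mod 13).
  i = 3 (α = 8): (8−5)(8−4)(8−1)(8−3) = 3·4·7·5 = 420 ≡ 4, so v_3 = 4^{−1} = 10 (mod 13).
  i = 4 (α = 1): (1−5)(1−4)(1−8)(1−3) = (−4)·(−3)·(−7)·(−2) = 168 ≡ 12, so v_4 = 12^{−1} = 12 (mod 13).
  i = 5 (α = 3): (3−5)(3−4)(3−8)(3−1) = (−2)·(−1)·(−5)·2 = −20 ≡ 6, so v_5 = 6^{−1} = 11 (mod 13).
  v = [7, 12, 10, 12, 11].
Step 2: syndromes of r = [2, 4, 9, 10, 4] (all sums mod 13).
  S_0 = Σ v_i r_i = 7·2 + 12·4 + 10·9 + 12·10 + 11·4 = 316 ≡ 4.
  S_1 = Σ v_i α_i r_i = 7·5·2 + 12·4·4 + 10·8·9 + 12·1·10 + 11·3·4 = 1234 ≡ 12.
  α_i^2 mod 13 = [12, 3, 12, 1, 9].
  S_2 = Σ v_i α_i^2 r_i = 7·12·2 + 12·3·4 + 10·12·9 + 12·1·10 + 11·9·4 = 1908 ≡ 10.
  S = (4, 12, 10) ≠ 0, so r is not a codeword (an error is present).
Step 3: locate the error. For a single error e at position i, S_ℓ = v_i·e·α_i^ℓ, so α_err = S_1/S_0.
  S_0^{−1} = 4^{−1} = 10 (mod 13), so α_err = 12·10 = 120 ≡ 3 = α_5. Error position i = 5.
  Consistency check: S_2/S_1 = 10·12 = 120 ≡ 3 = α_err ✓ (single-error assumption holds).
Step 4: error magnitude e = S_0/v_5 = S_0·∏_{j≠5}(α_5 − α_j) = 4·6 = 24 ≡ 11 (mod 13).
Step 5: correct position 5: c_5 = r_5 − e = 4 − 11 ≡ 6 (mod 13). Hence c = [2, 4, 9, 10, 6].
  Check: interpolating c through the α_i gives m(x) = 12 + 11·x (degree < 2) with m(α_i) = c_i for every i, so c is indeed a codeword.


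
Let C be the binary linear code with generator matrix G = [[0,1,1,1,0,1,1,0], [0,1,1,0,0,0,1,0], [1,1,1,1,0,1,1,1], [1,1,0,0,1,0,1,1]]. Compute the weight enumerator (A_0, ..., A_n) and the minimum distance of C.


Weight distribution: A_0 = 1, A_2 = 3, A_3 = 2, A_4 = 3, A_5 = 4, A_6 = 1, A_7 = 2. Minimum distance d = 2.

Enumerate all 2^4 = 16 messages m ∈ F_2^4.
For each, compute codeword c = mG in F_2^8, then tally its weight.
  m = 0000 → c = 00000000, weight = 0.
  m = 1000 → c = 01110110, weight = 5.
  m = 0100 → c = 01100010, weight = 3.
  m = 1100 → c = 00010100, weight = 2.
  m = 0010 → c = 11110111, weight = 7.
  m = 1010 → c = 10000001, weight = 2.
  m = 0110 → c = 10010101, weight = 4.
  m = 1110 → c = 11100011, weight = 5.
  m = 0001 → c = 11001011, weight = 5.
  m = 1001 → c = 10111101, weight = 6.
  m = 0101 → c = 10101001, weight = 4.
  m = 1101 → c = 11011111, weight = 7.
  m = 0011 → c = 00111100, weight = 4.
  m = 1011 → c = 01001010, weight = 3.
  m = 0111 → c = 01011110, weight = 5.
  m = 1111 → c = 00101000, weight = 2.
Tally weights:
  weight 0: 1 codewords.
  weight 2: 3 codewords.
  weight 3: 2 codewords.
  weight 4: 3 codewords.
  weight 5: 4 codewords.
  weight 6: 1 codewords.
  weight 7: 2 codewords.
Minimum distance d = smallest w > 0 with A_w > 0 = 2.
Sanity: Σ A_w = 16 = 2^4 = 16 ✓.


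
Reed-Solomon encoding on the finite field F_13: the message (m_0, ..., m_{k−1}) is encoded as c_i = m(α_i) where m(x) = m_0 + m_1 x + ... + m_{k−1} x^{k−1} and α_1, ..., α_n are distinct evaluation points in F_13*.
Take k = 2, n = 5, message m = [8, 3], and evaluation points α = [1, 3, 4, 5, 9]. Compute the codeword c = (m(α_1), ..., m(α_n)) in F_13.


c = [11, 4, 7, 10, 9]

Message polynomial: m(x) = 8 + 3·x (mod 13).
For each evaluation point α_i, compute m(α_i) mod 13:
  α_1 = 1: Horner steps 3 → 11, so m(1) = 11.
  α_2 = 3: Horner steps 3 → 4, so m(3) = 4.
  α_3 = 4: Horner steps 3 → 7, so m(4) = 7.
  α_4 = 5: Horner steps 3 → 10, so m(5) = 10.
  α_5 = 9: Horner steps 3 → 9, so m(9) = 9.
Codeword c = [11, 4, 7, 10, 9] ∈ F_13^5.


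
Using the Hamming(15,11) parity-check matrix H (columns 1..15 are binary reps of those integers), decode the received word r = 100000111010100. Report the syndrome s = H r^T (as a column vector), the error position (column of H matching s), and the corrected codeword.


s = (0, 0, 0, 1)^T, error position = 1, corrected codeword c = 000000111010100

Compute s = H r^T mod 2 one row at a time:
  s_1 = 1 + 1 + 0 + 1 + 0 + 1 + 0 + 0 = 4 ≡ 0 (mod 2).
  s_2 = 0 + 0 + 0 + 1 + 0 + 1 + 0 + 0 = 2 ≡ 0 (mod 2).
  s_3 = 0 + 0 + 0 + 1 + 0 + 1 + 0 + 0 = 2 ≡ 0 (mod 2).
  s_4 = 1 + 0 + 0 + 1 + 1 + 1 + 1 + 0 = 5 ≡ 1 (mod 2).
s = (0, 0, 0, 1)^T — this equals column 1 of H (binary 0001), so error is at position 1.
Correct: flip bit 1 of r = 100000111010100 to get c = 000000111010100.


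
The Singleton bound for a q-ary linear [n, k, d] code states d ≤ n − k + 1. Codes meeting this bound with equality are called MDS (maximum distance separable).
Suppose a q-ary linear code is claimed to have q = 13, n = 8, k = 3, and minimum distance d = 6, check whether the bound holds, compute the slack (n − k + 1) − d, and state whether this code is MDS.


Singleton RHS = n − k + 1 = 6, slack = 0, bound satisfied, MDS.

Singleton bound: d ≤ n − k + 1.
Here n = 8, k = 3, so n − k + 1 = 6.
Given d = 6, check d ≤ 6: YES.
Slack = (n − k + 1) − d = 0.
The code is MDS (slack = 0).
Description: the claimed parameters are [8, 3, 6]_13; such a code would be MDS (meets Singleton bound).


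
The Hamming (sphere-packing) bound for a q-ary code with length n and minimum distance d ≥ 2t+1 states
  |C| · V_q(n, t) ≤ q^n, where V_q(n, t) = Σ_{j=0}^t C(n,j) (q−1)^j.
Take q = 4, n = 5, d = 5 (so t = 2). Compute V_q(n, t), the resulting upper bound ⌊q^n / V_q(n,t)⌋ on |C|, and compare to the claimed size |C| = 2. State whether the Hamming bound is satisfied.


V_q(n, t) = 106, q^n = 1024, Hamming bound = 9, |C| = 2 ≤ bound (satisfied).

Step 1: Compute V_q(n, t) = Σ_{j=0}^2 C(n, j) (q−1)^j.
  j = 0: C(5,0)·(3)^0 = 1·1 = 1.
  j = 1: C(5,1)·(3)^1 = 5·3 = 15.
  j = 2: C(5,2)·(3)^2 = 10·9 = 90.
  V_q(n, t) = 1 + 15 + 90 = 106.
Step 2: q^n = 4^5 = 1024.
Step 3: Hamming bound ⌊q^n / V_q(n,t)⌋ = ⌊1024/106⌋ = 9.
Step 4: Compare |C| = 2 to 9: satisfied.
The claimed |C| lies below the Hamming bound.


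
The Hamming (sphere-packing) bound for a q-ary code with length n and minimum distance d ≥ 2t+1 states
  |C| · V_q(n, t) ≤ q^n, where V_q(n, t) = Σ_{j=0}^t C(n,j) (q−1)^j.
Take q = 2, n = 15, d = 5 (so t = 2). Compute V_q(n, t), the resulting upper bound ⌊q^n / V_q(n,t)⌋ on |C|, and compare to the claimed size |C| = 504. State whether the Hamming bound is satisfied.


V_q(n, t) = 121, q^n = 32768, Hamming bound = 270, |C| = 504 > bound (violated).

Step 1: Compute V_q(n, t) = Σ_{j=0}^2 C(n, j) (q−1)^j.
  j = 0: C(15,0)·(1)^0 = 1·1 = 1.
  j = 1: C(15,1)·(1)^1 = 15·1 = 15.
  j = 2: C(15,2)·(1)^2 = 105·1 = 105.
  V_q(n, t) = 1 + 15 + 105 = 121.
Step 2: q^n = 2^15 = 32768.
Step 3: Hamming bound ⌊q^n / V_q(n,t)⌋ = ⌊32768/121⌋ = 270.
Step 4: Compare |C| = 504 to 270: violated.
The claimed |C| lies above the Hamming bound, so no 2-ary code of length 15 with d ≥ 5 can have 504 codewords.


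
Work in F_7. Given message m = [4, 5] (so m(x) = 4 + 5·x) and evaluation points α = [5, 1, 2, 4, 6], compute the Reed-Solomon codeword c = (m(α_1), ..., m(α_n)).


c = [1, 2, 0, 3, 6]

Message polynomial: m(x) = 4 + 5·x (mod 7).
For each evaluation point α_i, compute m(α_i) mod 7:
  α_1 = 5: Horner steps 5 → 1, so m(5) = 1.
  α_2 = 1: Horner steps 5 → 2, so m(1) = 2.
  α_3 = 2: Horner steps 5 → 0, so m(2) = 0.
  α_4 = 4: Horner steps 5 → 3, so m(4) = 3.
  α_5 = 6: Horner steps 5 → 6, so m(6) = 6.
Codeword c = [1, 2, 0, 3, 6] ∈ F_7^5.


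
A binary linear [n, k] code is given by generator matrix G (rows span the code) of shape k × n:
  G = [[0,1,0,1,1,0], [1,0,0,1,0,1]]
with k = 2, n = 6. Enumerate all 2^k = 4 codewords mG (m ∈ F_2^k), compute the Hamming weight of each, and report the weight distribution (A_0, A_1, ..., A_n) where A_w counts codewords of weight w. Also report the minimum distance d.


Weight distribution: A_0 = 1, A_3 = 2, A_4 = 1. Minimum distance d = 3.

Enumerate all 2^2 = 4 messages m ∈ F_2^2.
For each, compute codeword c = mG in F_2^6, then tally its weight.
  m = 00 → c = 000000, weight = 0.
  m = 10 → c = 010110, weight = 3.
  m = 01 → c = 100101, weight = 3.
  m = 11 → c = 110011, weight = 4.
Tally weights:
  weight 0: 1 codewords.
  weight 3: 2 codewords.
  weight 4: 1 codewords.
Minimum distance d = smallest w > 0 with A_w > 0 = 3.
Sanity: Σ A_w = 4 = 2^2 = 4 ✓.


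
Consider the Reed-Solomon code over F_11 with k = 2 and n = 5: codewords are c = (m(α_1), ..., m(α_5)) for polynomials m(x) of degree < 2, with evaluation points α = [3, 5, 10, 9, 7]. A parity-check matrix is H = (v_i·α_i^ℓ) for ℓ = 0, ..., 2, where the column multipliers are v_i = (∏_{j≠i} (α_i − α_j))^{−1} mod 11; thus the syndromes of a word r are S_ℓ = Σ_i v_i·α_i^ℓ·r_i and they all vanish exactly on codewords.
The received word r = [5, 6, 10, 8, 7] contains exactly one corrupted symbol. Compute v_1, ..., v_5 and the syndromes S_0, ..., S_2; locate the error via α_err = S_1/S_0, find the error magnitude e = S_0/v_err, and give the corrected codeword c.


S = (3, 8, 3), error at position 3, error magnitude e = 7, c = [5, 6, 3, 8, 7].

Step 1: column multipliers v_i = (∏_{j≠i}(α_i − α_j))^{−1} mod 11.
  i = 1 (α = 3): (3−5)(3−10)(3−9)(3−7) = (−2)·(−7)·(−6)·(−4) = 336 ≡ 6, so v_1 = 6^{−1} = 2 (mod 11).
  i = 2 (α = 5): (5−3)(5−10)(5−9)(5−7) = 2·(−5)·(−4)·(−2) = −80 ≡ 8, so v_2 = 8^{−1} = 7 (mod 11).
  i = 3 (α = 10): (10−3)(10−5)(10−9)(10−7) = 7·5·1·3 = 105 ≡ 6, so v_3 = 6^{−1} = 2 (mod 11).
  i = 4 (α = 9): (9−3)(9−5)(9−10)(9−7) = 6·4·(−1)·2 = −48 ≡ 7, so v_4 = 7^{−1} = 8 (mod 11).
  i = 5 (α = 7): (7−3)(7−5)(7−10)(7−9) = 4·2·(−3)·(−2) = 48 ≡ 4, so v_5 = 4^{−1} = 3 (mod 11).
  v = [2, 7, 2, 8, 3].
Step 2: syndromes of r = [5, 6, 10, 8, 7] (all sums mod 11).
  S_0 = Σ v_i r_i = 2·5 + 7·6 + 2·10 + 8·8 + 3·7 = 157 ≡ 3.
  S_1 = Σ v_i α_i r_i = 2·3·5 + 7·5·6 + 2·10·10 + 8·9·8 + 3·7·7 = 1163 ≡ 8.
  α_i^2 mod 11 = [9, 3, 1, 4, 5].
  S_2 = Σ v_i α_i^2 r_i = 2·9·5 + 7·3·6 + 2·1·10 + 8·4·8 + 3·5·7 = 597 ≡ 3.
  S = (3, 8, 3) ≠ 0, so r is not a codeword (an error is present).
Step 3: locate the error. For a single error e at position i, S_ℓ = v_i·e·α_i^ℓ, so α_err = S_1/S_0.
  S_0^{−1} = 3^{−1} = 4 (mod 11), so α_err = 8·4 = 32 ≡ 10 = α_3. Error position i = 3.
  Consistency check: S_2/S_1 = 3·7 = 21 ≡ 10 = α_err ✓ (single-error assumption holds).
Step 4: error magnitude e = S_0/v_3 = S_0·∏_{j≠3}(α_3 − α_j) = 3·6 = 18 ≡ 7 (mod 11).
Step 5: correct position 3: c_3 = r_3 − e = 10 − 7 ≡ 3 (mod 11). Hence c = [5, 6, 3, 8, 7].
  Check: interpolating c through the α_i gives m(x) = 9 + 6·x (degree < 2) with m(α_i) = c_i for every i, so c is indeed a codeword.


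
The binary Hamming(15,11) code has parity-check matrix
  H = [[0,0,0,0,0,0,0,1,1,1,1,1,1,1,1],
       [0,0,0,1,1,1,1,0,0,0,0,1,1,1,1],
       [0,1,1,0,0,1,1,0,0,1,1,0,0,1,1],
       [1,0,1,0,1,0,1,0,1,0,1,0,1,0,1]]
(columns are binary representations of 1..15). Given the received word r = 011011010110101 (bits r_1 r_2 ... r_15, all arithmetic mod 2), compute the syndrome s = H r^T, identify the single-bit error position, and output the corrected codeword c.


s = (1, 0, 0, 1)^T, error position = 9, corrected codeword c = 011011011110101

Compute s = H r^T mod 2 one row at a time:
  s_1 = 1 + 0 + 1 + 1 + 0 + 1 + 0 + 1 = 5 ≡ 1 (mod 2).
  s_2 = 0 + 1 + 1 + 0 + 0 + 1 + 0 + 1 = 4 ≡ 0 (mod 2).
  s_3 = 1 + 1 + 1 + 0 + 1 + 1 + 0 + 1 = 6 ≡ 0 (mod 2).
  s_4 = 0 + 1 + 1 + 0 + 0 + 1 + 1 + 1 = 5 ≡ 1 (mod 2).
s = (1, 0, 0, 1)^T — this equals column 9 of H (binary 1001), so error is at position 9.
Correct: flip bit 9 of r = 011011010110101 to get c = 011011011110101.


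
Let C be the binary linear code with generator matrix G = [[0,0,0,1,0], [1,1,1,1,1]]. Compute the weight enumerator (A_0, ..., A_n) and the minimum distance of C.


Weight distribution: A_0 = 1, A_1 = 1, A_4 = 1, A_5 = 1. Minimum distance d = 1.

Enumerate all 2^2 = 4 messages m ∈ F_2^2.
For each, compute codeword c = mG in F_2^5, then tally its weight.
  m = 00 → c = 00000, weight = 0.
  m = 10 → c = 00010, weight = 1.
  m = 01 → c = 11111, weight = 5.
  m = 11 → c = 11101, weight = 4.
Tally weights:
  weight 0: 1 codewords.
  weight 1: 1 codewords.
  weight 4: 1 codewords.
  weight 5: 1 codewords.
Minimum distance d = smallest w > 0 with A_w > 0 = 1.
Sanity: Σ A_w = 4 = 2^2 = 4 ✓.


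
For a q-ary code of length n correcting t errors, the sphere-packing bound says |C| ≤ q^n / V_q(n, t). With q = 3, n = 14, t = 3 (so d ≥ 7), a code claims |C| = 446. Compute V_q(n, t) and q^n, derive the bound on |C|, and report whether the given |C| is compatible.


V_q(n, t) = 3305, q^n = 4782969, Hamming bound = 1447, |C| = 446 ≤ bound (satisfied).

Step 1: Compute V_q(n, t) = Σ_{j=0}^3 C(n, j) (q−1)^j.
  j = 0: C(14,0)·(2)^0 = 1·1 = 1.
  j = 1: C(14,1)·(2)^1 = 14·2 = 28.
  j = 2: C(14,2)·(2)^2 = 91·4 = 364.
  j = 3: C(14,3)·(2)^3 = 364·8 = 2912.
  V_q(n, t) = 1 + 28 + 364 + 2912 = 3305.
Step 2: q^n = 3^14 = 4782969.
Step 3: Hamming bound ⌊q^n / V_q(n,t)⌋ = ⌊4782969/3305⌋ = 1447.
Step 4: Compare |C| = 446 to 1447: satisfied.
The claimed |C| lies below the Hamming bound.


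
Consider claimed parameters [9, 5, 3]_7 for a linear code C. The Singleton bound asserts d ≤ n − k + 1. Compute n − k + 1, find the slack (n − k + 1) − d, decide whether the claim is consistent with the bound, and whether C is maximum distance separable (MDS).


Singleton RHS = n − k + 1 = 5, slack = 2, bound satisfied, not MDS.

Singleton bound: d ≤ n − k + 1.
Here n = 9, k = 5, so n − k + 1 = 5.
Given d = 3, check d ≤ 5: YES.
Slack = (n − k + 1) − d = 2.
The code is NOT MDS (slack = 2 > 0).
Description: the claimed parameters are [9, 5, 3]_7; such a code would be non-MDS.


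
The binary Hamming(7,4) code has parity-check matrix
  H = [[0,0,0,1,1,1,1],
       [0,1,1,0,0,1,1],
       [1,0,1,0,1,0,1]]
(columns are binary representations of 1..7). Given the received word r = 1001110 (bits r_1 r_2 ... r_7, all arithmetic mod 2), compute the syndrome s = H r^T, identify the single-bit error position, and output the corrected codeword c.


s = (1, 1, 0)^T, error position = 6, corrected codeword c = 1001100

Compute s = H r^T mod 2 one row at a time:
  s_1 = 1 + 1 + 1 + 0 = 3 ≡ 1 (mod 2).
  s_2 = 0 + 0 + 1 + 0 = 1 ≡ 1 (mod 2).
  s_3 = 1 + 0 + 1 + 0 = 2 ≡ 0 (mod 2).
s = (1, 1, 0)^T — this equals column 6 of H (binary 110), so error is at position 6.
Correct: flip bit 6 of r = 1001110 to get c = 1001100.


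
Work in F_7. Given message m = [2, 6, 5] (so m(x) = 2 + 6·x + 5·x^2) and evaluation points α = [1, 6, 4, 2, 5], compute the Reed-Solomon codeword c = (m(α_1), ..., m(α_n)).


c = [6, 1, 1, 6, 3]

Message polynomial: m(x) = 2 + 6·x + 5·x^2 (mod 7).
For each evaluation point α_i, compute m(α_i) mod 7:
  α_1 = 1: Horner steps 5 → 4 → 6, so m(1) = 6.
  α_2 = 6: Horner steps 5 → 1 → 1, so m(6) = 1.
  α_3 = 4: Horner steps 5 → 5 → 1, so m(4) = 1.
  α_4 = 2: Horner steps 5 → 2 → 6, so m(2) = 6.
  α_5 = 5: Horner steps 5 → 3 → 3, so m(5) = 3.
Codeword c = [6, 1, 1, 6, 3] ∈ F_7^5.


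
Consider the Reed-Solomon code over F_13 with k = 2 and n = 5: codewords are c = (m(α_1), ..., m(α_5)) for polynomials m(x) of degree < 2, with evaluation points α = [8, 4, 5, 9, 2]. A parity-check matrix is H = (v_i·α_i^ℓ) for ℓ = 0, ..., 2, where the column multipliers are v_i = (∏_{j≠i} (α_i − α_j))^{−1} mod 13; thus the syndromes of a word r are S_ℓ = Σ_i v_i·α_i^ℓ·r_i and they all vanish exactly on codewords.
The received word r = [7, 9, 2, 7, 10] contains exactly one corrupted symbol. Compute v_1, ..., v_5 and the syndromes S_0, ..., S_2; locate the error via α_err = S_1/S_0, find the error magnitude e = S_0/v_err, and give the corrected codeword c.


S = (2, 5, 6), error at position 4, error magnitude e = 7, c = [7, 9, 2, 0, 10].

Step 1: column multipliers v_i = (∏_{j≠i}(α_i − α_j))^{−1} mod 13.
  i = 1 (α = 8): (8−4)(8−5)(8−9)(8−2) = 4·3·(−1)·6 = −72 ≡ 6, so v_1 = 6^{−1} = 11 (mod 13).
  i = 2 (α = 4): (4−8)(4−5)(4−9)(4−2) = (−4)·(−1)·(−5)·2 = −40 ≡ 12, so v_2 = 12^{−1} = 12 (mod 13).
  i = 3 (α = 5): (5−8)(5−4)(5−9)(5−2) = (−3)·1·(−4)·3 = 36 ≡ 10, so v_3 = 10^{−1} = 4 (mod 13).
  i = 4 (α = 9): (9−8)(9−4)(9−5)(9−2) = 1·5·4·7 = 140 ≡ 10, so v_4 = 10^{−1} = 4 (mod 13).
  i = 5 (α = 2): (2−8)(2−4)(2−5)(2−9) = (−6)·(−2)·(−3)·(−7) = 252 ≡ 5, so v_5 = 5^{−1} = 8 (mod 13).
  v = [11, 12, 4, 4, 8].
Step 2: syndromes of r = [7, 9, 2, 7, 10] (all sums mod 13).
  S_0 = Σ v_i r_i = 11·7 + 12·9 + 4·2 + 4·7 + 8·10 = 301 ≡ 2.
  S_1 = Σ v_i α_i r_i = 11·8·7 + 12·4·9 + 4·5·2 + 4·9·7 + 8·2·10 = 1500 ≡ 5.
  α_i^2 mod 13 = [12, 3, 12, 3, 4].
  S_2 = Σ v_i α_i^2 r_i = 11·12·7 + 12·3·9 + 4·12·2 + 4·3·7 + 8·4·10 = 1748 ≡ 6.
  S = (2, 5, 6) ≠ 0, so r is not a codeword (an error is present).
Step 3: locate the error. For a single error e at position i, S_ℓ = v_i·e·α_i^ℓ, so α_err = S_1/S_0.
  S_0^{−1} = 2^{−1} = 7 (mod 13), so α_err = 5·7 = 35 ≡ 9 = α_4. Error position i = 4.
  Consistency check: S_2/S_1 = 6·8 = 48 ≡ 9 = α_err ✓ (single-error assumption holds).
Step 4: error magnitude e = S_0/v_4 = S_0·∏_{j≠4}(α_4 − α_j) = 2·10 = 20 ≡ 7 (mod 13).
Step 5: correct position 4: c_4 = r_4 − e = 7 − 7 ≡ 0 (mod 13). Hence c = [7, 9, 2, 0, 10].
  Check: interpolating c through the α_i gives m(x) = 11 + 6·x (degree < 2) with m(α_i) = c_i for every i, so c is indeed a codeword.


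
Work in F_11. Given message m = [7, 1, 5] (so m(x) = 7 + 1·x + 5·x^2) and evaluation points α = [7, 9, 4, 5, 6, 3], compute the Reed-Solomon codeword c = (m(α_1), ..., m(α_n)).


c = [6, 3, 3, 5, 6, 0]

Message polynomial: m(x) = 7 + 1·x + 5·x^2 (mod 11).
For each evaluation point α_i, compute m(α_i) mod 11:
  α_1 = 7: Horner steps 5 → 3 → 6, so m(7) = 6.
  α_2 = 9: Horner steps 5 → 2 → 3, so m(9) = 3.
  α_3 = 4: Horner steps 5 → 10 → 3, so m(4) = 3.
  α_4 = 5: Horner steps 5 → 4 → 5, so m(5) = 5.
  α_5 = 6: Horner steps 5 → 9 → 6, so m(6) = 6.
  α_6 = 3: Horner steps 5 → 5 → 0, so m(3) = 0.
Codeword c = [6, 3, 3, 5, 6, 0] ∈ F_11^6.


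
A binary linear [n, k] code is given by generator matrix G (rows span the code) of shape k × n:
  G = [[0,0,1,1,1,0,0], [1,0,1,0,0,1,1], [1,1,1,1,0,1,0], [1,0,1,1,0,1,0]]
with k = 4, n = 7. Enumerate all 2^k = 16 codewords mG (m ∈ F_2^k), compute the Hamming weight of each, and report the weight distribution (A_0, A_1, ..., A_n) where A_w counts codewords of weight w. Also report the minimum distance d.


Weight distribution: A_0 = 1, A_1 = 1, A_2 = 1, A_3 = 4, A_4 = 5, A_5 = 3, A_6 = 1. Minimum distance d = 1.

Enumerate all 2^4 = 16 messages m ∈ F_2^4.
For each, compute codeword c = mG in F_2^7, then tally its weight.
  m = 0000 → c = 0000000, weight = 0.
  m = 1000 → c = 0011100, weight = 3.
  m = 0100 → c = 1010011, weight = 4.
  m = 1100 → c = 1001111, weight = 5.
  m = 0010 → c = 1111010, weight = 5.
  m = 1010 → c = 1100110, weight = 4.
  m = 0110 → c = 0101001, weight = 3.
  m = 1110 → c = 0110101, weight = 4.
  m = 0001 → c = 1011010, weight = 4.
  m = 1001 → c = 1000110, weight = 3.
  m = 0101 → c = 0001001, weight = 2.
  m = 1101 → c = 0010101, weight = 3.
  m = 0011 → c = 0100000, weight = 1.
  m = 1011 → c = 0111100, weight = 4.
  m = 0111 → c = 1110011, weight = 5.
  m = 1111 → c = 1101111, weight = 6.
Tally weights:
  weight 0: 1 codewords.
  weight 1: 1 codewords.
  weight 2: 1 codewords.
  weight 3: 4 codewords.
  weight 4: 5 codewords.
  weight 5: 3 codewords.
  weight 6: 1 codewords.
Minimum distance d = smallest w > 0 with A_w > 0 = 1.
Sanity: Σ A_w = 16 = 2^4 = 16 ✓.


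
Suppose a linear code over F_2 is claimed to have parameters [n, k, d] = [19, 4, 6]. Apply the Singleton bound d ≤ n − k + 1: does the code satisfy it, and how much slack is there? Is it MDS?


Singleton RHS = n − k + 1 = 16, slack = 10, bound satisfied, not MDS.

Singleton bound: d ≤ n − k + 1.
Here n = 19, k = 4, so n − k + 1 = 16.
Given d = 6, check d ≤ 16: YES.
Slack = (n − k + 1) − d = 10.
The code is NOT MDS (slack = 10 > 0).
Description: the claimed parameters are [19, 4, 6]_2; such a code would be non-MDS.


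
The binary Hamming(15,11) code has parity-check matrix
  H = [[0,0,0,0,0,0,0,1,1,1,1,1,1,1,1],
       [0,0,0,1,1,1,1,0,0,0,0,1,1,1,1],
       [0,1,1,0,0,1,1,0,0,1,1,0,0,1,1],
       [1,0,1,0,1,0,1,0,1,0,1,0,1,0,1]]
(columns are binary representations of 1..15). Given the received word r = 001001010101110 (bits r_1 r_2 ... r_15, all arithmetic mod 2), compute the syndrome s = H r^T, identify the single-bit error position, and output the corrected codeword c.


s = (1, 0, 0, 0)^T, error position = 8, corrected codeword c = 001001000101110

Compute s = H r^T mod 2 one row at a time:
  s_1 = 1 + 0 + 1 + 0 + 1 + 1 + 1 + 0 = 5 ≡ 1 (mod 2).
  s_2 = 0 + 0 + 1 + 0 + 1 + 1 + 1 + 0 = 4 ≡ 0 (mod 2).
  s_3 = 0 + 1 + 1 + 0 + 1 + 0 + 1 + 0 = 4 ≡ 0 (mod 2).
  s_4 = 0 + 1 + 0 + 0 + 0 + 0 + 1 + 0 = 2 ≡ 0 (mod 2).
s = (1, 0, 0, 0)^T — this equals column 8 of H (binary 1000), so error is at position 8.
Correct: flip bit 8 of r = 001001010101110 to get c = 001001000101110.


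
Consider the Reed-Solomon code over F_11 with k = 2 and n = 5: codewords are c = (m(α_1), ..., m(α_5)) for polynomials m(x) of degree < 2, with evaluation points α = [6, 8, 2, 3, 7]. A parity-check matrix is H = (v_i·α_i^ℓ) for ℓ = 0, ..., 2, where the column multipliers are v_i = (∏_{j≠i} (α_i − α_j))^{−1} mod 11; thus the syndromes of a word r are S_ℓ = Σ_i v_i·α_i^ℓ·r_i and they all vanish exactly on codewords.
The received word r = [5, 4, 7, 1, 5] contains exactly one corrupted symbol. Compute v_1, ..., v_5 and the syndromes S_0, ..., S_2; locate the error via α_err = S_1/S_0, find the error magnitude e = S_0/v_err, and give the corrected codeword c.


S = (3, 10, 4), error at position 5, error magnitude e = 6, c = [5, 4, 7, 1, 10].

Step 1: column multipliers v_i = (∏_{j≠i}(α_i − α_j))^{−1} mod 11.
  i = 1 (α = 6): (6−8)(6−2)(6−3)(6−7) = (−2)·4·3·(−1) = 24 ≡ 2, so v_1 = 2^{−1} = 6 (mod 11).
  i = 2 (α = 8): (8−6)(8−2)(8−3)(8−7) = 2·6·5·1 = 60 ≡ 5, so v_2 = 5^{−1} = 9 (mod 11).
  i = 3 (α = 2): (2−6)(2−8)(2−3)(2−7) = (−4)·(−6)·(−1)·(−5) = 120 ≡ 10, so v_3 = 10^{−1} = 10 (mod 11).
  i = 4 (α = 3): (3−6)(3−8)(3−2)(3−7) = (−3)·(−5)·1·(−4) = −60 ≡ 6, so v_4 = 6^{−1} = 2 (mod 11).
  i = 5 (α = 7): (7−6)(7−8)(7−2)(7−3) = 1·(−1)·5·4 = −20 ≡ 2, so v_5 = 2^{−1} = 6 (mod 11).
  v = [6, 9, 10, 2, 6].
Step 2: syndromes of r = [5, 4, 7, 1, 5] (all sums mod 11).
  S_0 = Σ v_i r_i = 6·5 + 9·4 + 10·7 + 2·1 + 6·5 = 168 ≡ 3.
  S_1 = Σ v_i α_i r_i = 6·6·5 + 9·8·4 + 10·2·7 + 2·3·1 + 6·7·5 = 824 ≡ 10.
  α_i^2 mod 11 = [3, 9, 4, 9, 5].
  S_2 = Σ v_i α_i^2 r_i = 6·3·5 + 9·9·4 + 10·4·7 + 2·9·1 + 6·5·5 = 862 ≡ 4.
  S = (3, 10, 4) ≠ 0, so r is not a codeword (an error is present).
Step 3: locate the error. For a single error e at position i, S_ℓ = v_i·e·α_i^ℓ, so α_err = S_1/S_0.
  S_0^{−1} = 3^{−1} = 4 (mod 11), so α_err = 10·4 = 40 ≡ 7 = α_5. Error position i = 5.
  Consistency check: S_2/S_1 = 4·10 = 40 ≡ 7 = α_err ✓ (single-error assumption holds).
Step 4: error magnitude e = S_0/v_5 = S_0·∏_{j≠5}(α_5 − α_j) = 3·2 = 6 ≡ 6 (mod 11).
Step 5: correct position 5: c_5 = r_5 − e = 5 − 6 ≡ 10 (mod 11). Hence c = [5, 4, 7, 1, 10].
  Check: interpolating c through the α_i gives m(x) = 8 + 5·x (degree < 2) with m(α_i) = c_i for every i, so c is indeed a codeword.


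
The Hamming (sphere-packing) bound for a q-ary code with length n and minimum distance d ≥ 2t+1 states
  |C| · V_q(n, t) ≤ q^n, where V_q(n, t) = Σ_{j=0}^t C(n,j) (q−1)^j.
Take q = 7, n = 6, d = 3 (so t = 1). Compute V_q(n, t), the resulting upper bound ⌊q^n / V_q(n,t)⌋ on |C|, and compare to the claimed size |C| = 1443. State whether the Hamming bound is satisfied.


V_q(n, t) = 37, q^n = 117649, Hamming bound = 3179, |C| = 1443 ≤ bound (satisfied).

Step 1: Compute V_q(n, t) = Σ_{j=0}^1 C(n, j) (q−1)^j.
  j = 0: C(6,0)·(6)^0 = 1·1 = 1.
  j = 1: C(6,1)·(6)^1 = 6·6 = 36.
  V_q(n, t) = 1 + 36 = 37.
Step 2: q^n = 7^6 = 117649.
Step 3: Hamming bound ⌊q^n / V_q(n,t)⌋ = ⌊117649/37⌋ = 3179.
Step 4: Compare |C| = 1443 to 3179: satisfied.
The claimed |C| lies below the Hamming bound.


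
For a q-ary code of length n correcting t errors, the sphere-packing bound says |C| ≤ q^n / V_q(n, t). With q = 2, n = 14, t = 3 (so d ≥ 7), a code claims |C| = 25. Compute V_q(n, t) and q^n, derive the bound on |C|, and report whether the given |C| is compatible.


V_q(n, t) = 470, q^n = 16384, Hamming bound = 34, |C| = 25 ≤ bound (satisfied).

Step 1: Compute V_q(n, t) = Σ_{j=0}^3 C(n, j) (q−1)^j.
  j = 0: C(14,0)·(1)^0 = 1·1 = 1.
  j = 1: C(14,1)·(1)^1 = 14·1 = 14.
  j = 2: C(14,2)·(1)^2 = 91·1 = 91.
  j = 3: C(14,3)·(1)^3 = 364·1 = 364.
  V_q(n, t) = 1 + 14 + 91 + 364 = 470.
Step 2: q^n = 2^14 = 16384.
Step 3: Hamming bound ⌊q^n / V_q(n,t)⌋ = ⌊16384/470⌋ = 34.
Step 4: Compare |C| = 25 to 34: satisfied.
The claimed |C| lies below the Hamming bound.


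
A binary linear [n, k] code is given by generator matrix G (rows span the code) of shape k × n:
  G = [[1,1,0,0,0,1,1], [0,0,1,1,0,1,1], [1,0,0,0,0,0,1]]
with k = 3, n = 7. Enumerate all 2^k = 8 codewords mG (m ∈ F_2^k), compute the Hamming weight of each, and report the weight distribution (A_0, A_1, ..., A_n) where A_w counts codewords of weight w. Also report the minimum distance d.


Weight distribution: A_0 = 1, A_2 = 2, A_4 = 5. Minimum distance d = 2.

Enumerate all 2^3 = 8 messages m ∈ F_2^3.
For each, compute codeword c = mG in F_2^7, then tally its weight.
  m = 000 → c = 0000000, weight = 0.
  m = 100 → c = 1100011, weight = 4.
  m = 010 → c = 0011011, weight = 4.
  m = 110 → c = 1111000, weight = 4.
  m = 001 → c = 1000001, weight = 2.
  m = 101 → c = 0100010, weight = 2.
  m = 011 → c = 1011010, weight = 4.
  m = 111 → c = 0111001, weight = 4.
Tally weights:
  weight 0: 1 codewords.
  weight 2: 2 codewords.
  weight 4: 5 codewords.
Minimum distance d = smallest w > 0 with A_w > 0 = 2.
Sanity: Σ A_w = 8 = 2^3 = 8 ✓.


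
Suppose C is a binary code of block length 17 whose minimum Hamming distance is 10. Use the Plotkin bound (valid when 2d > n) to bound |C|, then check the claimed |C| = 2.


Plotkin bound M ≤ 6; given |C| = 2 ≤ bound (satisfied).

Check applicability: 2d = 20, n = 17.
2d − n = 3 > 0, so Plotkin applies.
Compute d/(2d−n) = 10/3 ≈ 3.3333.
⌊d/(2d−n)⌋ = 3.
Plotkin bound: M ≤ 2·3 = 6.
Given |C| = 2, check: satisfied.
This |C| is below the Plotkin bound.


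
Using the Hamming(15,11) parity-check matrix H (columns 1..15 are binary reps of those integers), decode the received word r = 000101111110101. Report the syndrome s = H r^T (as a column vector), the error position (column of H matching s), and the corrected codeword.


s = (0, 1, 1, 1)^T, error position = 7, corrected codeword c = 000101011110101

Compute s = H r^T mod 2 one row at a time:
  s_1 = 1 + 1 + 1 + 1 + 0 + 1 + 0 + 1 = 6 ≡ 0 (mod 2).
  s_2 = 1 + 0 + 1 + 1 + 0 + 1 + 0 + 1 = 5 ≡ 1 (mod 2).
  s_3 = 0 + 0 + 1 + 1 + 1 + 1 + 0 + 1 = 5 ≡ 1 (mod 2).
  s_4 = 0 + 0 + 0 + 1 + 1 + 1 + 1 + 1 = 5 ≡ 1 (mod 2).
s = (0, 1, 1, 1)^T — this equals column 7 of H (binary 0111), so error is at position 7.
Correct: flip bit 7 of r = 000101111110101 to get c = 000101011110101.


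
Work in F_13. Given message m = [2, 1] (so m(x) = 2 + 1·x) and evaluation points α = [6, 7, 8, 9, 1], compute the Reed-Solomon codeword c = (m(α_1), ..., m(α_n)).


c = [8, 9, 10, 11, 3]

Message polynomial: m(x) = 2 + 1·x (mod 13).
For each evaluation point α_i, compute m(α_i) mod 13:
  α_1 = 6: Horner steps 1 → 8, so m(6) = 8.
  α_2 = 7: Horner steps 1 → 9, so m(7) = 9.
  α_3 = 8: Horner steps 1 → 10, so m(8) = 10.
  α_4 = 9: Horner steps 1 → 11, so m(9) = 11.
  α_5 = 1: Horner steps 1 → 3, so m(1) = 3.
Codeword c = [8, 9, 10, 11, 3] ∈ F_13^5.


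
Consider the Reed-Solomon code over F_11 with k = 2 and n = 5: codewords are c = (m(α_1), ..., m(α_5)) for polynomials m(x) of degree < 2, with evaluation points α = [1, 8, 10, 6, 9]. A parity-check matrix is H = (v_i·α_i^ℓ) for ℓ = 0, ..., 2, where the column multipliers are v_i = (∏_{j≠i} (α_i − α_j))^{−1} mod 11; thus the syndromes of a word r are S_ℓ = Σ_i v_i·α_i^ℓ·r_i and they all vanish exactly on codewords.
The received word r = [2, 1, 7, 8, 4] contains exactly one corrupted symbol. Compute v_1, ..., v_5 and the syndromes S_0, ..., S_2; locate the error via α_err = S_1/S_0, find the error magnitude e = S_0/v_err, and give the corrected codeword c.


S = (2, 1, 6), error at position 4, error magnitude e = 2, c = [2, 1, 7, 6, 4].

Step 1: column multipliers v_i = (∏_{j≠i}(α_i − α_j))^{−1} mod 11.
  i = 1 (α = 1): (1−8)(1−10)(1−6)(1−9) = (−7)·(−9)·(−5)·(−8) = 2520 ≡ 1, so v_1 = 1^{−1} = 1 (mod 11).
  i = 2 (α = 8): (8−1)(8−10)(8−6)(8−9) = 7·(−2)·2·(−1) = 28 ≡ 6, so v_2 = 6^{−1} = 2 (mod 11).
  i = 3 (α = 10): (10−1)(10−8)(10−6)(10−9) = 9·2·4·1 = 72 ≡ 6, so v_3 = 6^{−1} = 2 (mod 11).
  i = 4 (α = 6): (6−1)(6−8)(6−10)(6−9) = 5·(−2)·(−4)·(−3) = −120 ≡ 1, so v_4 = 1^{−1} = 1 (mod 11).
  i = 5 (α = 9): (9−1)(9−8)(9−10)(9−6) = 8·1·(−1)·3 = −24 ≡ 9, so v_5 = 9^{−1} = 5 (mod 11).
  v = [1, 2, 2, 1, 5].
Step 2: syndromes of r = [2, 1, 7, 8, 4] (all sums mod 11).
  S_0 = Σ v_i r_i = 1·2 + 2·1 + 2·7 + 1·8 + 5·4 = 46 ≡ 2.
  S_1 = Σ v_i α_i r_i = 1·1·2 + 2·8·1 + 2·10·7 + 1·6·8 + 5·9·4 = 386 ≡ 1.
  α_i^2 mod 11 = [1, 9, 1, 3, 4].
  S_2 = Σ v_i α_i^2 r_i = 1·1·2 + 2·9·1 + 2·1·7 + 1·3·8 + 5·4·4 = 138 ≡ 6.
  S = (2, 1, 6) ≠ 0, so r is not a codeword (an error is present).
Step 3: locate the error. For a single error e at position i, S_ℓ = v_i·e·α_i^ℓ, so α_err = S_1/S_0.
  S_0^{−1} = 2^{−1} = 6 (mod 11), so α_err = 1·6 = 6 ≡ 6 = α_4. Error position i = 4.
  Consistency check: S_2/S_1 = 6·1 = 6 ≡ 6 = α_err ✓ (single-error assumption holds).
Step 4: error magnitude e = S_0/v_4 = S_0·∏_{j≠4}(α_4 − α_j) = 2·1 = 2 ≡ 2 (mod 11).
Step 5: correct position 4: c_4 = r_4 − e = 8 − 2 ≡ 6 (mod 11). Hence c = [2, 1, 7, 6, 4].
  Check: interpolating c through the α_i gives m(x) = 10 + 3·x (degree < 2) with m(α_i) = c_i for every i, so c is indeed a codeword.
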